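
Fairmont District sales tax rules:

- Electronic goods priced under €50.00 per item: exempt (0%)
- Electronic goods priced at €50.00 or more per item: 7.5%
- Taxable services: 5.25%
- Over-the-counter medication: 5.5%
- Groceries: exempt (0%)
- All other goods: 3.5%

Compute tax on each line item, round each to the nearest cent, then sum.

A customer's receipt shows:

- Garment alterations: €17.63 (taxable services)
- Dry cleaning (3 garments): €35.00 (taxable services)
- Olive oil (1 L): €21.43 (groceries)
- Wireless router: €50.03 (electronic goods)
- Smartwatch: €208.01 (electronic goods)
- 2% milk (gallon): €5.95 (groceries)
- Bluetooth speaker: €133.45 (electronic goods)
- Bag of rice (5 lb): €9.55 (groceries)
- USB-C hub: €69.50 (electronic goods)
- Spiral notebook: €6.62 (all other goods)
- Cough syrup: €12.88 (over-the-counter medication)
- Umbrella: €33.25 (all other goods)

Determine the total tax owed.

€39.44

Garment alterations €17.63: taxable services → 5.25% → €0.93
Dry cleaning (3 garments) €35.00: taxable services → 5.25% → €1.84
Olive oil (1 L) €21.43: groceries → 0% → €0.00
Wireless router €50.03: electronic goods, €50.00 or more → 7.5% → €3.75
Smartwatch €208.01: electronic goods, €50.00 or more → 7.5% → €15.60
2% milk (gallon) €5.95: groceries → 0% → €0.00
Bluetooth speaker €133.45: electronic goods, €50.00 or more → 7.5% → €10.01
Bag of rice (5 lb) €9.55: groceries → 0% → €0.00
USB-C hub €69.50: electronic goods, €50.00 or more → 7.5% → €5.21
Spiral notebook €6.62: all other goods → 3.5% → €0.23
Cough syrup €12.88: over-the-counter medication → 5.5% → €0.71
Umbrella €33.25: all other goods → 3.5% → €1.16
Total tax = €0.93 + €1.84 + €3.75 + €15.60 + €10.01 + €5.21 + €0.23 + €0.71 + €1.16 = €39.44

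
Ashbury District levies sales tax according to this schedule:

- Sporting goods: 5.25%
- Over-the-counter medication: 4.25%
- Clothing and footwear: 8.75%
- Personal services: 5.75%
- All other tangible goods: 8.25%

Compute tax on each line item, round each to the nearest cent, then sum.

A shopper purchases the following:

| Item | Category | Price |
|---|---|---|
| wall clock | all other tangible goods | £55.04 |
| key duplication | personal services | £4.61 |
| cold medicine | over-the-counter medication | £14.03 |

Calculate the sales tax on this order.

£5.41

Wall clock £55.04: all other tangible goods → 8.25% → £4.54
Key duplication £4.61: personal services → 5.75% → £0.27
Cold medicine £14.03: over-the-counter medication → 4.25% → £0.60
Total tax = £4.54 + £0.27 + £0.60 = £5.41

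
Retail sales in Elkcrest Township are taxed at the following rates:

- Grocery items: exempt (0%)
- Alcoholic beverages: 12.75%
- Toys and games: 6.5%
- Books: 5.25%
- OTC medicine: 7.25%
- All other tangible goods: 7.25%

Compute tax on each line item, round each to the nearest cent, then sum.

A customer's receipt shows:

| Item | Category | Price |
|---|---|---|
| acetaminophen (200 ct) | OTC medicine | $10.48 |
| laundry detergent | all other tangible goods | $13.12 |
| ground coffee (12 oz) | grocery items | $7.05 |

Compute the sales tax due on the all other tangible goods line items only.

Laundry detergent $13.12: all other tangible goods → 7.25% → $0.95
Tax on all other tangible goods = $0.95

$0.95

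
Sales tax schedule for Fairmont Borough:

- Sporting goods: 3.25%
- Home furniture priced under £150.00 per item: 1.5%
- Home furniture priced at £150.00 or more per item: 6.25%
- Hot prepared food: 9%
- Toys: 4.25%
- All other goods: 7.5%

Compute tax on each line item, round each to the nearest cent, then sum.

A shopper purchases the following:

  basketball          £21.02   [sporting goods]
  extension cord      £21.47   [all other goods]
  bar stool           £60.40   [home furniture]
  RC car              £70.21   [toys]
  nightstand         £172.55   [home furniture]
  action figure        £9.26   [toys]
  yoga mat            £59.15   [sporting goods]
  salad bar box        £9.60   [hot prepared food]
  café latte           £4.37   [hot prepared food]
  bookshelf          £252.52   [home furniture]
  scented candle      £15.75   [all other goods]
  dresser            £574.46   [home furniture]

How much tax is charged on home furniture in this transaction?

Bar stool £60.40: home furniture, under £150.00 → 1.5% → £0.91
Nightstand £172.55: home furniture, £150.00 or more → 6.25% → £10.78
Bookshelf £252.52: home furniture, £150.00 or more → 6.25% → £15.78
Dresser £574.46: home furniture, £150.00 or more → 6.25% → £35.90
Tax on home furniture = £0.91 + £10.78 + £15.78 + £35.90 = £63.37

£63.37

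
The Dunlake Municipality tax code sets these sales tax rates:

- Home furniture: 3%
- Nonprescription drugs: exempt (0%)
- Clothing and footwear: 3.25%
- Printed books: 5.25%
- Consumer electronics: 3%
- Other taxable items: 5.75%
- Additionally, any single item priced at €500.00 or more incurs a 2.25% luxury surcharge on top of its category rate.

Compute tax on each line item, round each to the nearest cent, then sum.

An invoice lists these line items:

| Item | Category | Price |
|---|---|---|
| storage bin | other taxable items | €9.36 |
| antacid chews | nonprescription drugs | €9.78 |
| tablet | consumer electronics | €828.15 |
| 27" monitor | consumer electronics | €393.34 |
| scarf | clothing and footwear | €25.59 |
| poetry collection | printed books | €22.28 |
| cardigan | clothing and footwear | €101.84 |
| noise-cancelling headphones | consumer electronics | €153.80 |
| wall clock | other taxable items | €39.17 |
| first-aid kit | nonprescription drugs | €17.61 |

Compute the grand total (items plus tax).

Storage bin €9.36: other taxable items → 5.75% → €0.54
Antacid chews €9.78: nonprescription drugs → 0% → €0.00
Tablet €828.15: consumer electronics → 3% + 2.25% surcharge = 5.25% → €43.48
27" monitor €393.34: consumer electronics → 3% → €11.80
Scarf €25.59: clothing and footwear → 3.25% → €0.83
Poetry collection €22.28: printed books → 5.25% → €1.17
Cardigan €101.84: clothing and footwear → 3.25% → €3.31
Noise-cancelling headphones €153.80: consumer electronics → 3% → €4.61
Wall clock €39.17: other taxable items → 5.75% → €2.25
First-aid kit €17.61: nonprescription drugs → 0% → €0.00
Subtotal = €1600.92; tax = €67.99; total due = €1668.91

€1668.91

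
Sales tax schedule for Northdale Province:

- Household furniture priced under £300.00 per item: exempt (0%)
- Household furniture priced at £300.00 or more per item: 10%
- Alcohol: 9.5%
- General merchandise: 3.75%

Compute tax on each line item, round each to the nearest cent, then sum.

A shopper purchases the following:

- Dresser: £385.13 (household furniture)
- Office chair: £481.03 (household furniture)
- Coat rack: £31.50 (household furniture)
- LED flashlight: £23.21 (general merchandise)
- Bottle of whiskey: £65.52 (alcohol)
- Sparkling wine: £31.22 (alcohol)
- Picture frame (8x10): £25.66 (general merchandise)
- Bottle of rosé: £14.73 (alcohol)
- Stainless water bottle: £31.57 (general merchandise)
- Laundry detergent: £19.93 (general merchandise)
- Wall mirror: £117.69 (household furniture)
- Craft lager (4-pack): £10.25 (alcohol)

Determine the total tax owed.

Dresser £385.13: household furniture, £300.00 or more → 10% → £38.51
Office chair £481.03: household furniture, £300.00 or more → 10% → £48.10
Coat rack £31.50: household furniture, under £300.00 → 0% → £0.00
LED flashlight £23.21: general merchandise → 3.75% → £0.87
Bottle of whiskey £65.52: alcohol → 9.5% → £6.22
Sparkling wine £31.22: alcohol → 9.5% → £2.97
Picture frame (8x10) £25.66: general merchandise → 3.75% → £0.96
Bottle of rosé £14.73: alcohol → 9.5% → £1.40
Stainless water bottle £31.57: general merchandise → 3.75% → £1.18
Laundry detergent £19.93: general merchandise → 3.75% → £0.75
Wall mirror £117.69: household furniture, under £300.00 → 0% → £0.00
Craft lager (4-pack) £10.25: alcohol → 9.5% → £0.97
Total tax = £38.51 + £48.10 + £0.87 + £6.22 + £2.97 + £0.96 + £1.40 + £1.18 + £0.75 + £0.97 = £101.93

£101.93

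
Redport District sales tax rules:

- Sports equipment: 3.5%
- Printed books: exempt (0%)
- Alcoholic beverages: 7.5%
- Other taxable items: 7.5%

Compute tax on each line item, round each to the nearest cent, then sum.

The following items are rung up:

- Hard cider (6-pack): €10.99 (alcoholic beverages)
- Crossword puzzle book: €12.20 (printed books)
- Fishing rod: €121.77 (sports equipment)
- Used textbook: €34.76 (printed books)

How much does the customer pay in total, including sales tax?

Hard cider (6-pack) €10.99: alcoholic beverages → 7.5% → €0.82
Crossword puzzle book €12.20: printed books → 0% → €0.00
Fishing rod €121.77: sports equipment → 3.5% → €4.26
Used textbook €34.76: printed books → 0% → €0.00
Subtotal = €179.72; tax = €5.08; total due = €184.80

€184.80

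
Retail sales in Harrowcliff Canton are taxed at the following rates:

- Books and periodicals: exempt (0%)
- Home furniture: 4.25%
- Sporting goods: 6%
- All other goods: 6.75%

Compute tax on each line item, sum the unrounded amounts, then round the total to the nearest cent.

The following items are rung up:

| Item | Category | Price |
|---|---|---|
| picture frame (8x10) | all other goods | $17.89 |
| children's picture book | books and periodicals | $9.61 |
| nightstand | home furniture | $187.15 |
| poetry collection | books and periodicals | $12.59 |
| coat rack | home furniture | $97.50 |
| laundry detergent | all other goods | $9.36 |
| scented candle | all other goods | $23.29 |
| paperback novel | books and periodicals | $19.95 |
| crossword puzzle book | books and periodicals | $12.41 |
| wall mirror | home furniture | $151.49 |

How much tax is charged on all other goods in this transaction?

$3.41

Picture frame (8x10) $17.89: all other goods → 6.75% → $1.207575
Laundry detergent $9.36: all other goods → 6.75% → $0.6318
Scented candle $23.29: all other goods → 6.75% → $1.572075
Tax on all other goods: unrounded sum = $3.41145 → $3.41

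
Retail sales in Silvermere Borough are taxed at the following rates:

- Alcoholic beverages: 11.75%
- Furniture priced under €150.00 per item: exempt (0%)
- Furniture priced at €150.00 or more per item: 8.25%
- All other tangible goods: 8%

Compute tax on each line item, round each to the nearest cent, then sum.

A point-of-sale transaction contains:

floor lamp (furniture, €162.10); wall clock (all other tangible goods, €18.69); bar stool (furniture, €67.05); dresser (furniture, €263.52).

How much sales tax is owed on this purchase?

Floor lamp €162.10: furniture, €150.00 or more → 8.25% → €13.37
Wall clock €18.69: all other tangible goods → 8% → €1.50
Bar stool €67.05: furniture, under €150.00 → 0% → €0.00
Dresser €263.52: furniture, €150.00 or more → 8.25% → €21.74
Total tax = €13.37 + €1.50 + €21.74 = €36.61

€36.61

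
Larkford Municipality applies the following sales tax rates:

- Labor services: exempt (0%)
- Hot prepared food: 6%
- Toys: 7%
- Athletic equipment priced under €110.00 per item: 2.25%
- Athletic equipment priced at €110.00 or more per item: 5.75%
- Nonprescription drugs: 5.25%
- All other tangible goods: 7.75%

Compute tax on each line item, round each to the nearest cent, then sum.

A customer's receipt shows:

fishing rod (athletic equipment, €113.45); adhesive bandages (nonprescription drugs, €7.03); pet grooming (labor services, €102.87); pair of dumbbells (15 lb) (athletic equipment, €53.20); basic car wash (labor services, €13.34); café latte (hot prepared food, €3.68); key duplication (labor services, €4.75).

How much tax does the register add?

€8.31

Fishing rod €113.45: athletic equipment, €110.00 or more → 5.75% → €6.52
Adhesive bandages €7.03: nonprescription drugs → 5.25% → €0.37
Pet grooming €102.87: labor services → 0% → €0.00
Pair of dumbbells (15 lb) €53.20: athletic equipment, under €110.00 → 2.25% → €1.20
Basic car wash €13.34: labor services → 0% → €0.00
Café latte €3.68: hot prepared food → 6% → €0.22
Key duplication €4.75: labor services → 0% → €0.00
Total tax = €6.52 + €0.37 + €1.20 + €0.22 = €8.31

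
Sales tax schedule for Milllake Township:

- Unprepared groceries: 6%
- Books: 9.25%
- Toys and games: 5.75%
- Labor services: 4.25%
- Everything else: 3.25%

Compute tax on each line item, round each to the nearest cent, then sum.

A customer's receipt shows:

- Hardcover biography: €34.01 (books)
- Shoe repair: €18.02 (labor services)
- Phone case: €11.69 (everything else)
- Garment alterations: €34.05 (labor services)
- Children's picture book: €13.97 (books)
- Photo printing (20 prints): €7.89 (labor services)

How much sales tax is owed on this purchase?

€7.38

Hardcover biography €34.01: books → 9.25% → €3.15
Shoe repair €18.02: labor services → 4.25% → €0.77
Phone case €11.69: everything else → 3.25% → €0.38
Garment alterations €34.05: labor services → 4.25% → €1.45
Children's picture book €13.97: books → 9.25% → €1.29
Photo printing (20 prints) €7.89: labor services → 4.25% → €0.34
Total tax = €3.15 + €0.77 + €0.38 + €1.45 + €1.29 + €0.34 = €7.38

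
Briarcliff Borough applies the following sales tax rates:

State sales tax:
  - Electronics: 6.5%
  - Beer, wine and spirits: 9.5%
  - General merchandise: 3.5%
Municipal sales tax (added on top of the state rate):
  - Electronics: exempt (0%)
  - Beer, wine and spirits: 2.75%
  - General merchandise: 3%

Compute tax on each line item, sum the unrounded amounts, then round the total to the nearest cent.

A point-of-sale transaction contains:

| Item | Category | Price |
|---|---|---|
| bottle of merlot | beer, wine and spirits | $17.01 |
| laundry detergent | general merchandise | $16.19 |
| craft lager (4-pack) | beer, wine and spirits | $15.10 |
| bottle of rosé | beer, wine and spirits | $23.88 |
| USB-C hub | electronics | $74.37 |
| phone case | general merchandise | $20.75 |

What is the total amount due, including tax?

Bottle of merlot $17.01: beer, wine and spirits → 9.5% + 2.75% municipal = 12.25% → $2.083725
Laundry detergent $16.19: general merchandise → 3.5% + 3% municipal = 6.5% → $1.05235
Craft lager (4-pack) $15.10: beer, wine and spirits → 9.5% + 2.75% municipal = 12.25% → $1.84975
Bottle of rosé $23.88: beer, wine and spirits → 9.5% + 2.75% municipal = 12.25% → $2.9253
USB-C hub $74.37: electronics → 6.5% + 0% municipal = 6.5% → $4.83405
Phone case $20.75: general merchandise → 3.5% + 3% municipal = 6.5% → $1.34875
Subtotal = $167.30; unrounded tax = $14.093925 → $14.09; total due = $181.39

$181.39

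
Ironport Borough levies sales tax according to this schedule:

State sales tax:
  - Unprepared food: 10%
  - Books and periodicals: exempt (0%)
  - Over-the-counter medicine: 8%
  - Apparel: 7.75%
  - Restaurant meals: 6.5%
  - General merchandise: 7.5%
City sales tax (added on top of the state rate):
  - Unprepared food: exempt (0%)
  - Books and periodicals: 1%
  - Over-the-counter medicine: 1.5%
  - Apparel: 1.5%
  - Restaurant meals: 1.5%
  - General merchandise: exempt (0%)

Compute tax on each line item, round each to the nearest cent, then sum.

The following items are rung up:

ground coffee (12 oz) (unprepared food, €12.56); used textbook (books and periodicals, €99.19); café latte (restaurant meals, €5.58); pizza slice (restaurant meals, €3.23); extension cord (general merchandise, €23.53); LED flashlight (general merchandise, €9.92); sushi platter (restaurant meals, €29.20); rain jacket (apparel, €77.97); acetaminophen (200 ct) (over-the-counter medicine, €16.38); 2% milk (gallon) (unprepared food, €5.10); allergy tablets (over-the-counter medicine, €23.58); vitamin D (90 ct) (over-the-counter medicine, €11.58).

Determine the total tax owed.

Ground coffee (12 oz) €12.56: unprepared food → 10% + 0% city = 10% → €1.26
Used textbook €99.19: books and periodicals → 0% + 1% city = 1% → €0.99
Café latte €5.58: restaurant meals → 6.5% + 1.5% city = 8% → €0.45
Pizza slice €3.23: restaurant meals → 6.5% + 1.5% city = 8% → €0.26
Extension cord €23.53: general merchandise → 7.5% + 0% city = 7.5% → €1.76
LED flashlight €9.92: general merchandise → 7.5% + 0% city = 7.5% → €0.74
Sushi platter €29.20: restaurant meals → 6.5% + 1.5% city = 8% → €2.34
Rain jacket €77.97: apparel → 7.75% + 1.5% city = 9.25% → €7.21
Acetaminophen (200 ct) €16.38: over-the-counter medicine → 8% + 1.5% city = 9.5% → €1.56
2% milk (gallon) €5.10: unprepared food → 10% + 0% city = 10% → €0.51
Allergy tablets €23.58: over-the-counter medicine → 8% + 1.5% city = 9.5% → €2.24
Vitamin D (90 ct) €11.58: over-the-counter medicine → 8% + 1.5% city = 9.5% → €1.10
Total tax = €1.26 + €0.99 + €0.45 + €0.26 + €1.76 + €0.74 + €2.34 + €7.21 + €1.56 + €0.51 + €2.24 + €1.10 = €20.42

€20.42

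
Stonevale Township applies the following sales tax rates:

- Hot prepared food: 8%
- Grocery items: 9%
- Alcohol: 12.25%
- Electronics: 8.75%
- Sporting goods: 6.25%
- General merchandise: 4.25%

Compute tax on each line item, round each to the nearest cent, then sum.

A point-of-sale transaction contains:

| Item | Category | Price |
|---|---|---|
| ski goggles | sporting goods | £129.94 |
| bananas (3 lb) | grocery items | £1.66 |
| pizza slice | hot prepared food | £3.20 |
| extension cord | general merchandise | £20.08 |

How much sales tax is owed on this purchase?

Ski goggles £129.94: sporting goods → 6.25% → £8.12
Bananas (3 lb) £1.66: grocery items → 9% → £0.15
Pizza slice £3.20: hot prepared food → 8% → £0.26
Extension cord £20.08: general merchandise → 4.25% → £0.85
Total tax = £8.12 + £0.15 + £0.26 + £0.85 = £9.38

£9.38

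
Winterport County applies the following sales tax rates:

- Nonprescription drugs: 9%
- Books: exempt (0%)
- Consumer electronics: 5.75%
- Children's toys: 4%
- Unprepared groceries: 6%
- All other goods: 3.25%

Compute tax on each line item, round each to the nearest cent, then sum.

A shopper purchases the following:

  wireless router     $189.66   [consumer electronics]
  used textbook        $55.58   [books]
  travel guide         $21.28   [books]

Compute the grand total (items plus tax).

$277.43

Wireless router $189.66: consumer electronics → 5.75% → $10.91
Used textbook $55.58: books → 0% → $0.00
Travel guide $21.28: books → 0% → $0.00
Subtotal = $266.52; tax = $10.91; total due = $277.43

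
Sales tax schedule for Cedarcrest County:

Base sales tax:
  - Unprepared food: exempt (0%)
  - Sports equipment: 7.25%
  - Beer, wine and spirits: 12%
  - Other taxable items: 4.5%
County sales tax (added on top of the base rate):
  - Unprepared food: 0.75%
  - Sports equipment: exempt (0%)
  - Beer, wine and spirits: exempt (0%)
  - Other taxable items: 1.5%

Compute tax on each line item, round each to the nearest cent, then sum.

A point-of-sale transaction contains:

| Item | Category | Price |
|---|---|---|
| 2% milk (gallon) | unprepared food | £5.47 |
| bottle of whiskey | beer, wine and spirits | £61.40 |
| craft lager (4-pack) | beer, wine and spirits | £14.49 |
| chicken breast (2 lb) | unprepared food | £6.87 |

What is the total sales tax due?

2% milk (gallon) £5.47: unprepared food → 0% + 0.75% county = 0.75% → £0.04
Bottle of whiskey £61.40: beer, wine and spirits → 12% + 0% county = 12% → £7.37
Craft lager (4-pack) £14.49: beer, wine and spirits → 12% + 0% county = 12% → £1.74
Chicken breast (2 lb) £6.87: unprepared food → 0% + 0.75% county = 0.75% → £0.05
Total tax = £0.04 + £7.37 + £1.74 + £0.05 = £9.20

£9.20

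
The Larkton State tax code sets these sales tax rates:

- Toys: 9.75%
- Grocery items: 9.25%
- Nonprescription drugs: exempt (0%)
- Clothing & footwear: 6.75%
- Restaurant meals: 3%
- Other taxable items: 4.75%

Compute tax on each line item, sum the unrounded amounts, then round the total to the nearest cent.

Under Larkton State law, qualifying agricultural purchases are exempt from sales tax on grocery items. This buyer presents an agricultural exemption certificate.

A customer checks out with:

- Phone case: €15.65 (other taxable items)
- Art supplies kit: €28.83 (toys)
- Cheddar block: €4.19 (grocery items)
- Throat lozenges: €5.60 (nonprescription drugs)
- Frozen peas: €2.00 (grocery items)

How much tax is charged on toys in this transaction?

Art supplies kit €28.83: toys → 9.75% → €2.810925
Tax on toys: unrounded sum = €2.810925 → €2.81

€2.81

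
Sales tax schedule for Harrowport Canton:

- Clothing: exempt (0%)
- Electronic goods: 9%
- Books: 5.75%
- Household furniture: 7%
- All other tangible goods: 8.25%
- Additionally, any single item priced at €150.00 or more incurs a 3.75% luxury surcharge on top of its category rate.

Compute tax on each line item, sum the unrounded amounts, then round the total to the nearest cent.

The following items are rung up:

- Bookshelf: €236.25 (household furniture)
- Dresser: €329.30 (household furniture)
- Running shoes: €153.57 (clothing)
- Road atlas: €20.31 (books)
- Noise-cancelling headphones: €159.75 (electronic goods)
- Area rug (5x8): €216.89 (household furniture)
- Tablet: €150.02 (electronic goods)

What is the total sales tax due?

Bookshelf €236.25: household furniture → 7% + 3.75% surcharge = 10.75% → €25.396875
Dresser €329.30: household furniture → 7% + 3.75% surcharge = 10.75% → €35.39975
Running shoes €153.57: clothing → 0% + 3.75% surcharge = 3.75% → €5.758875
Road atlas €20.31: books → 5.75% → €1.167825
Noise-cancelling headphones €159.75: electronic goods → 9% + 3.75% surcharge = 12.75% → €20.368125
Area rug (5x8) €216.89: household furniture → 7% + 3.75% surcharge = 10.75% → €23.315675
Tablet €150.02: electronic goods → 9% + 3.75% surcharge = 12.75% → €19.12755
Unrounded tax sum = €130.534675 → €130.53

€130.53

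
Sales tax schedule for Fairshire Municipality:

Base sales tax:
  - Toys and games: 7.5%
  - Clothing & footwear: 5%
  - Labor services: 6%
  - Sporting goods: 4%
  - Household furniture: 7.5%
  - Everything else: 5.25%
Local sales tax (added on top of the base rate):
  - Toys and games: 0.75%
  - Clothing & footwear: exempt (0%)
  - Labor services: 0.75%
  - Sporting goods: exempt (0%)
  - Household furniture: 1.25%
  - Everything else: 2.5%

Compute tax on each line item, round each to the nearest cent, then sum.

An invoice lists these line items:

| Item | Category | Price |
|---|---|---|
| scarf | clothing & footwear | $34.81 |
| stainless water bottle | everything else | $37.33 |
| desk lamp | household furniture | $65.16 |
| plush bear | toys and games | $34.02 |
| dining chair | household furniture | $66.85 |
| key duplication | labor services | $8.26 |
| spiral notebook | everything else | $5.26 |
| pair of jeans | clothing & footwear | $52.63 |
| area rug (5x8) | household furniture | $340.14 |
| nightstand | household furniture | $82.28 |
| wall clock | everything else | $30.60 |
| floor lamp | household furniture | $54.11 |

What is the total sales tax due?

$66.65

Scarf $34.81: clothing & footwear → 5% + 0% local = 5% → $1.74
Stainless water bottle $37.33: everything else → 5.25% + 2.5% local = 7.75% → $2.89
Desk lamp $65.16: household furniture → 7.5% + 1.25% local = 8.75% → $5.70
Plush bear $34.02: toys and games → 7.5% + 0.75% local = 8.25% → $2.81
Dining chair $66.85: household furniture → 7.5% + 1.25% local = 8.75% → $5.85
Key duplication $8.26: labor services → 6% + 0.75% local = 6.75% → $0.56
Spiral notebook $5.26: everything else → 5.25% + 2.5% local = 7.75% → $0.41
Pair of jeans $52.63: clothing & footwear → 5% + 0% local = 5% → $2.63
Area rug (5x8) $340.14: household furniture → 7.5% + 1.25% local = 8.75% → $29.76
Nightstand $82.28: household furniture → 7.5% + 1.25% local = 8.75% → $7.20
Wall clock $30.60: everything else → 5.25% + 2.5% local = 7.75% → $2.37
Floor lamp $54.11: household furniture → 7.5% + 1.25% local = 8.75% → $4.73
Total tax = $1.74 + $2.89 + $5.70 + $2.81 + $5.85 + $0.56 + $0.41 + $2.63 + $29.76 + $7.20 + $2.37 + $4.73 = $66.65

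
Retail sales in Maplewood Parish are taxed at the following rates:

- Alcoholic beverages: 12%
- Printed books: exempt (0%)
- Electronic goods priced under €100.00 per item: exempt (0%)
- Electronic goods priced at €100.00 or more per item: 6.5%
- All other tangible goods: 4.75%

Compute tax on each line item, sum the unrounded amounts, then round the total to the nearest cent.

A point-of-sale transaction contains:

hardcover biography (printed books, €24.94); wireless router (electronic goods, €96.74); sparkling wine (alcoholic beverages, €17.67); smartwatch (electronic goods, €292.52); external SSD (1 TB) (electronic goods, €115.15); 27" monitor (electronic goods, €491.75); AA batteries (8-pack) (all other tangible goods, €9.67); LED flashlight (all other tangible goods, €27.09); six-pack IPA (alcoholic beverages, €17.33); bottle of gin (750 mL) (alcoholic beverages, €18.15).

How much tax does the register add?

Hardcover biography €24.94: printed books → 0% → €0.00
Wireless router €96.74: electronic goods, under €100.00 → 0% → €0.00
Sparkling wine €17.67: alcoholic beverages → 12% → €2.1204
Smartwatch €292.52: electronic goods, €100.00 or more → 6.5% → €19.0138
External SSD (1 TB) €115.15: electronic goods, €100.00 or more → 6.5% → €7.48475
27" monitor €491.75: electronic goods, €100.00 or more → 6.5% → €31.96375
AA batteries (8-pack) €9.67: all other tangible goods → 4.75% → €0.459325
LED flashlight €27.09: all other tangible goods → 4.75% → €1.286775
Six-pack IPA €17.33: alcoholic beverages → 12% → €2.0796
Bottle of gin (750 mL) €18.15: alcoholic beverages → 12% → €2.178
Unrounded tax sum = €66.5864 → €66.59

€66.59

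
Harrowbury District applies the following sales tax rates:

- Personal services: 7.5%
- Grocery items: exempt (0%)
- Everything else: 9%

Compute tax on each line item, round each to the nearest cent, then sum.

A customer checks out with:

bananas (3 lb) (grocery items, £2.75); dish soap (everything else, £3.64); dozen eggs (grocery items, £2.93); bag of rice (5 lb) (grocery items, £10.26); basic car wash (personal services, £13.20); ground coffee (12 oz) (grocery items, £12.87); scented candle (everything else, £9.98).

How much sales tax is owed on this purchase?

£2.22

Bananas (3 lb) £2.75: grocery items → 0% → £0.00
Dish soap £3.64: everything else → 9% → £0.33
Dozen eggs £2.93: grocery items → 0% → £0.00
Bag of rice (5 lb) £10.26: grocery items → 0% → £0.00
Basic car wash £13.20: personal services → 7.5% → £0.99
Ground coffee (12 oz) £12.87: grocery items → 0% → £0.00
Scented candle £9.98: everything else → 9% → £0.90
Total tax = £0.33 + £0.99 + £0.90 = £2.22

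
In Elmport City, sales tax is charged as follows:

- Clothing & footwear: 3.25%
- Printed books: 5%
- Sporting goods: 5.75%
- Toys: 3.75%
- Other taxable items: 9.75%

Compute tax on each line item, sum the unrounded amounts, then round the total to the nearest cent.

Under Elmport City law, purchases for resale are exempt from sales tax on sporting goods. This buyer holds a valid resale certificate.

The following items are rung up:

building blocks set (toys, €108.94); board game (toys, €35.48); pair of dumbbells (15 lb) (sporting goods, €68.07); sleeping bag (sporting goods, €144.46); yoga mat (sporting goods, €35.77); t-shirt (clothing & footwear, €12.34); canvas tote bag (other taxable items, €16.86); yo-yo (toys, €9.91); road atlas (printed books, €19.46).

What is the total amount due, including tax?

€460.10

Building blocks set €108.94: toys → 3.75% → €4.08525
Board game €35.48: toys → 3.75% → €1.3305
Pair of dumbbells (15 lb) €68.07: sporting goods, buyer-exempt → 0% → €0.00
Sleeping bag €144.46: sporting goods, buyer-exempt → 0% → €0.00
Yoga mat €35.77: sporting goods, buyer-exempt → 0% → €0.00
T-shirt €12.34: clothing & footwear → 3.25% → €0.40105
Canvas tote bag €16.86: other taxable items → 9.75% → €1.64385
Yo-yo €9.91: toys → 3.75% → €0.371625
Road atlas €19.46: printed books → 5% → €0.973
Subtotal = €451.29; unrounded tax = €8.805275 → €8.81; total due = €460.10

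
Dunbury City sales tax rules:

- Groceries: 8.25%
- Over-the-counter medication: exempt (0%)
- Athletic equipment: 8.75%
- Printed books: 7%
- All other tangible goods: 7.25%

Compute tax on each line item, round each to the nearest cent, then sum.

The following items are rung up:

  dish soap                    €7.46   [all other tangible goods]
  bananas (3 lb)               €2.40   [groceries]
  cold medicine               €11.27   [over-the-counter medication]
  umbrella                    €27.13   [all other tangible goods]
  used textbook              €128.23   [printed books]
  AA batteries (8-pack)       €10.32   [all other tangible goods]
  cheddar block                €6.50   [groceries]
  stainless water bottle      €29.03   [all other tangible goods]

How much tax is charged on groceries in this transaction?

€0.74

Bananas (3 lb) €2.40: groceries → 8.25% → €0.20
Cheddar block €6.50: groceries → 8.25% → €0.54
Tax on groceries = €0.20 + €0.54 = €0.74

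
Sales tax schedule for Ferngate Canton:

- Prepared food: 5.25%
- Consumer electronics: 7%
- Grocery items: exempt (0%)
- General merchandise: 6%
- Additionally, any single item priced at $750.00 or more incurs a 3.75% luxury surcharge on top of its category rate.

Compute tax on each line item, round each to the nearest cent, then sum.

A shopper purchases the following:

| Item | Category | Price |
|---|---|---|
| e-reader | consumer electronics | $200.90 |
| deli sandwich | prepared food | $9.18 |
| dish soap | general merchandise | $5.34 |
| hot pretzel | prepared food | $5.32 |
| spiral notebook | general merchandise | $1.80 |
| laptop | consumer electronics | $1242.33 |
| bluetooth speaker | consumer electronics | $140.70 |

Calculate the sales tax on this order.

E-reader $200.90: consumer electronics → 7% → $14.06
Deli sandwich $9.18: prepared food → 5.25% → $0.48
Dish soap $5.34: general merchandise → 6% → $0.32
Hot pretzel $5.32: prepared food → 5.25% → $0.28
Spiral notebook $1.80: general merchandise → 6% → $0.11
Laptop $1242.33: consumer electronics → 7% + 3.75% surcharge = 10.75% → $133.55
Bluetooth speaker $140.70: consumer electronics → 7% → $9.85
Total tax = $14.06 + $0.48 + $0.32 + $0.28 + $0.11 + $133.55 + $9.85 = $158.65

$158.65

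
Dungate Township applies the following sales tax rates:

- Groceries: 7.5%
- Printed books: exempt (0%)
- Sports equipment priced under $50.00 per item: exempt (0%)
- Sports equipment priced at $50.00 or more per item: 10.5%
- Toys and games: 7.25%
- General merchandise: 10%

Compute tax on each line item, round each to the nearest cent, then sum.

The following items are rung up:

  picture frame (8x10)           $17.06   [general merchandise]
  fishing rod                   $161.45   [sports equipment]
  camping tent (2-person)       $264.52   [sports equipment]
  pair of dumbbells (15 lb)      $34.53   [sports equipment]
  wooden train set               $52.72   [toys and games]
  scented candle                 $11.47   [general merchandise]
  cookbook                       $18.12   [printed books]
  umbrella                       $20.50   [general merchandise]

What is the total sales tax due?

$53.45

Picture frame (8x10) $17.06: general merchandise → 10% → $1.71
Fishing rod $161.45: sports equipment, $50.00 or more → 10.5% → $16.95
Camping tent (2-person) $264.52: sports equipment, $50.00 or more → 10.5% → $27.77
Pair of dumbbells (15 lb) $34.53: sports equipment, under $50.00 → 0% → $0.00
Wooden train set $52.72: toys and games → 7.25% → $3.82
Scented candle $11.47: general merchandise → 10% → $1.15
Cookbook $18.12: printed books → 0% → $0.00
Umbrella $20.50: general merchandise → 10% → $2.05
Total tax = $1.71 + $16.95 + $27.77 + $3.82 + $1.15 + $2.05 = $53.45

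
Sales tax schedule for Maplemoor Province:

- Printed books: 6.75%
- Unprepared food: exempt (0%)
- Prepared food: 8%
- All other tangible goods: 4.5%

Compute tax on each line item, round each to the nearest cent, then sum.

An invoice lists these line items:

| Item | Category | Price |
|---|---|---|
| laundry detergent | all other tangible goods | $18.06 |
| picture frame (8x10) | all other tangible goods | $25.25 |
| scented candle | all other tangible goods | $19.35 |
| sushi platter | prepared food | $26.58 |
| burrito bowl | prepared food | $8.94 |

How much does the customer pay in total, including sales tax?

$103.85

Laundry detergent $18.06: all other tangible goods → 4.5% → $0.81
Picture frame (8x10) $25.25: all other tangible goods → 4.5% → $1.14
Scented candle $19.35: all other tangible goods → 4.5% → $0.87
Sushi platter $26.58: prepared food → 8% → $2.13
Burrito bowl $8.94: prepared food → 8% → $0.72
Subtotal = $98.18; tax = $5.67; total due = $103.85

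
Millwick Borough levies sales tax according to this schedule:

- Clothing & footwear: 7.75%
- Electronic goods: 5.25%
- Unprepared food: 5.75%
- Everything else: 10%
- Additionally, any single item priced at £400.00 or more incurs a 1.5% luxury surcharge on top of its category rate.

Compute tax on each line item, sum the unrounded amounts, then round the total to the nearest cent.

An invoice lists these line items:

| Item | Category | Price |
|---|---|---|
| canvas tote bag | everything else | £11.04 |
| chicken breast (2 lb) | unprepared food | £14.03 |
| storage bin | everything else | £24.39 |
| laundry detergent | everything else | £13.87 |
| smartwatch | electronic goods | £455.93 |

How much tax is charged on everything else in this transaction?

Canvas tote bag £11.04: everything else → 10% → £1.104
Storage bin £24.39: everything else → 10% → £2.439
Laundry detergent £13.87: everything else → 10% → £1.387
Tax on everything else: unrounded sum = £4.93 → £4.93

£4.93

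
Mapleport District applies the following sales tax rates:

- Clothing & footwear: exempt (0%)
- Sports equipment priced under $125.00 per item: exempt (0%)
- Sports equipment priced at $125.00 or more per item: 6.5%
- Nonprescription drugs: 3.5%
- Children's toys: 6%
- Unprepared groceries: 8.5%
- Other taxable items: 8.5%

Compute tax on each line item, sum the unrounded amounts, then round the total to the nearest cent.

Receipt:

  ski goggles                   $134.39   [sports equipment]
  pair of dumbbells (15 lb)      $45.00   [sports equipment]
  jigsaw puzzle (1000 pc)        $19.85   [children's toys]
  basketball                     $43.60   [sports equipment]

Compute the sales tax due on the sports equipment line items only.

$8.74

Ski goggles $134.39: sports equipment, $125.00 or more → 6.5% → $8.73535
Pair of dumbbells (15 lb) $45.00: sports equipment, under $125.00 → 0% → $0.00
Basketball $43.60: sports equipment, under $125.00 → 0% → $0.00
Tax on sports equipment: unrounded sum = $8.73535 → $8.74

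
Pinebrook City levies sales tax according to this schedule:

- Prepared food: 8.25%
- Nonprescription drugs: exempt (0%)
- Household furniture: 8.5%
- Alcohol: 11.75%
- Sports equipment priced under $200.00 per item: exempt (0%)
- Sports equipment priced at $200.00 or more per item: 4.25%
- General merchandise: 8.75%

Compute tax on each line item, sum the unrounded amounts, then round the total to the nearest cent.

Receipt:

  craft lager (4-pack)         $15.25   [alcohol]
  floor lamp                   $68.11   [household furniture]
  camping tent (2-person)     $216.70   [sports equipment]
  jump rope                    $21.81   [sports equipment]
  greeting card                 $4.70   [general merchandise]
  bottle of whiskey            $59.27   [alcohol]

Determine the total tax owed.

Craft lager (4-pack) $15.25: alcohol → 11.75% → $1.791875
Floor lamp $68.11: household furniture → 8.5% → $5.78935
Camping tent (2-person) $216.70: sports equipment, $200.00 or more → 4.25% → $9.20975
Jump rope $21.81: sports equipment, under $200.00 → 0% → $0.00
Greeting card $4.70: general merchandise → 8.75% → $0.41125
Bottle of whiskey $59.27: alcohol → 11.75% → $6.964225
Unrounded tax sum = $24.16645 → $24.17

$24.17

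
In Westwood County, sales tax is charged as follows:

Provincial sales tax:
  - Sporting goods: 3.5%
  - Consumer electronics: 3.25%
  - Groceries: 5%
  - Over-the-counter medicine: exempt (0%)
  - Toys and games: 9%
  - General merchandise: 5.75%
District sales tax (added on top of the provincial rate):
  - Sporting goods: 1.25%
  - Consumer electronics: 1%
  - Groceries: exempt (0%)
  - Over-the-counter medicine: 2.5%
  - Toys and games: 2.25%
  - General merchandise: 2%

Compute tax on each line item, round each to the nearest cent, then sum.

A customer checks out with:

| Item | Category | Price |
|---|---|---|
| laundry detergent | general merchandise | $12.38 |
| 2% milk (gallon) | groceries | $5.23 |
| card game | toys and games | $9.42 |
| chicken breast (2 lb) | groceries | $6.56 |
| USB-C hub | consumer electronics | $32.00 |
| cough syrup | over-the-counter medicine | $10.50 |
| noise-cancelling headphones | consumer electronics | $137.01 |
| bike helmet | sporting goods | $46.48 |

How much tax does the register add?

$12.26

Laundry detergent $12.38: general merchandise → 5.75% + 2% district = 7.75% → $0.96
2% milk (gallon) $5.23: groceries → 5% + 0% district = 5% → $0.26
Card game $9.42: toys and games → 9% + 2.25% district = 11.25% → $1.06
Chicken breast (2 lb) $6.56: groceries → 5% + 0% district = 5% → $0.33
USB-C hub $32.00: consumer electronics → 3.25% + 1% district = 4.25% → $1.36
Cough syrup $10.50: over-the-counter medicine → 0% + 2.5% district = 2.5% → $0.26
Noise-cancelling headphones $137.01: consumer electronics → 3.25% + 1% district = 4.25% → $5.82
Bike helmet $46.48: sporting goods → 3.5% + 1.25% district = 4.75% → $2.21
Total tax = $0.96 + $0.26 + $1.06 + $0.33 + $1.36 + $0.26 + $5.82 + $2.21 = $12.26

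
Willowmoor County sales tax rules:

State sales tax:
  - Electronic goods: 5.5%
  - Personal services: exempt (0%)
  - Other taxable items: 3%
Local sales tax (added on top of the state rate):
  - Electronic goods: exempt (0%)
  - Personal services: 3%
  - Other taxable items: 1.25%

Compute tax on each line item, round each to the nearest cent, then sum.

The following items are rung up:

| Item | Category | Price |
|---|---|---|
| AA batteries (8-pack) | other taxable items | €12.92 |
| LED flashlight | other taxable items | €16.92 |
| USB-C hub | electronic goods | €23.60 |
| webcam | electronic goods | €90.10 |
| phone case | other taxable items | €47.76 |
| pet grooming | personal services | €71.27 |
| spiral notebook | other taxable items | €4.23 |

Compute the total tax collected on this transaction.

AA batteries (8-pack) €12.92: other taxable items → 3% + 1.25% local = 4.25% → €0.55
LED flashlight €16.92: other taxable items → 3% + 1.25% local = 4.25% → €0.72
USB-C hub €23.60: electronic goods → 5.5% + 0% local = 5.5% → €1.30
Webcam €90.10: electronic goods → 5.5% + 0% local = 5.5% → €4.96
Phone case €47.76: other taxable items → 3% + 1.25% local = 4.25% → €2.03
Pet grooming €71.27: personal services → 0% + 3% local = 3% → €2.14
Spiral notebook €4.23: other taxable items → 3% + 1.25% local = 4.25% → €0.18
Total tax = €0.55 + €0.72 + €1.30 + €4.96 + €2.03 + €2.14 + €0.18 = €11.88

€11.88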